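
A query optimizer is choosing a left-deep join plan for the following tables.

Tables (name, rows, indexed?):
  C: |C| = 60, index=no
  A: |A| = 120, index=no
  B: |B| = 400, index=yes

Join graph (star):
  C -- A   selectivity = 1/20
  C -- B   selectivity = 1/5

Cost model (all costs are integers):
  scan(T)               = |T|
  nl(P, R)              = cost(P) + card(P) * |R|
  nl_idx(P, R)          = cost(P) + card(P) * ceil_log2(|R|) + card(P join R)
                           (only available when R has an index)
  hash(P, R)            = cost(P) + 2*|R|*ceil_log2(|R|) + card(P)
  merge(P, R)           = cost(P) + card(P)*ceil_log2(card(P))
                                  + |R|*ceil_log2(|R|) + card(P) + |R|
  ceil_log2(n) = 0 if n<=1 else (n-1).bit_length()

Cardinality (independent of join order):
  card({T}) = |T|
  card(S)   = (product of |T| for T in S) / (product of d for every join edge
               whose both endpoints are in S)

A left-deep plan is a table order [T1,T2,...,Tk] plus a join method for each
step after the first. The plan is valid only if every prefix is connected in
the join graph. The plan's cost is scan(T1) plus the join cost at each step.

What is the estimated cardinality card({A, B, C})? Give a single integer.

Tables in S: A(120), B(400), C(60)
Edges inside S: C-A(d=20), C-B(d=5)
numerator = 120 * 400 * 60 = 2880000
denominator = 20 * 5 = 100
card(S) = 2880000 / 100 = 28800

28800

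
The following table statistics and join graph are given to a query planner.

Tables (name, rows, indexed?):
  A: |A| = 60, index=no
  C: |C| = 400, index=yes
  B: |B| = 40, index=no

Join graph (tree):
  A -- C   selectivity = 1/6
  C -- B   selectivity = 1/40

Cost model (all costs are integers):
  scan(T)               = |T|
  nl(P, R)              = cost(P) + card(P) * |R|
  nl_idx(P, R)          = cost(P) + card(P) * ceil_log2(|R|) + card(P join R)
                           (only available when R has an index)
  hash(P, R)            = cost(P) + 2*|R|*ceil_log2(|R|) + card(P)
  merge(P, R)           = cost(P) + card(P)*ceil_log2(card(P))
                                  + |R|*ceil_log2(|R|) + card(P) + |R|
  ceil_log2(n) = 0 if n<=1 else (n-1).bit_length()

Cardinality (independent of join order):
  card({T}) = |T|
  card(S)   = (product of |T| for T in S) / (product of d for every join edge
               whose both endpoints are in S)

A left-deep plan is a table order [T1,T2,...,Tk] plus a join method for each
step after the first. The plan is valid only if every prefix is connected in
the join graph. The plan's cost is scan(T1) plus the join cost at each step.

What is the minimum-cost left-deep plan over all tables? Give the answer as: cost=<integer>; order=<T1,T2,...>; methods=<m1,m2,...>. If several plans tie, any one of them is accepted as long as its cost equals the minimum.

cost=1920; order=B,C,A; methods=nl_idx,hash

Selinger DP (subsets sized 1..n):
  {A}: scan cost=60, card=60
  {C}: scan cost=400, card=400
  {B}: scan cost=40, card=40
  {AC}: card=4000; try (A,hash)→1520, (C,merge)→4480, (C,nl_idx)→4600, (A,merge)→4820, (C,hash)→7320, (C,nl)→24060 …(+1); best=1520 via (A,hash)
  {BC}: card=400; try (C,nl_idx)→800, (B,hash)→1280, (C,merge)→4320, (B,merge)→4680, (C,hash)→7280, (C,nl)→16040 …(+1); best=800 via (C,nl_idx)
  {ABC}: card=4000; try (A,hash)→1920, (A,merge)→5220, (B,hash)→6000, (A,nl)→24800, (B,merge)→53800, (B,nl)→161520; best=1920 via (A,hash)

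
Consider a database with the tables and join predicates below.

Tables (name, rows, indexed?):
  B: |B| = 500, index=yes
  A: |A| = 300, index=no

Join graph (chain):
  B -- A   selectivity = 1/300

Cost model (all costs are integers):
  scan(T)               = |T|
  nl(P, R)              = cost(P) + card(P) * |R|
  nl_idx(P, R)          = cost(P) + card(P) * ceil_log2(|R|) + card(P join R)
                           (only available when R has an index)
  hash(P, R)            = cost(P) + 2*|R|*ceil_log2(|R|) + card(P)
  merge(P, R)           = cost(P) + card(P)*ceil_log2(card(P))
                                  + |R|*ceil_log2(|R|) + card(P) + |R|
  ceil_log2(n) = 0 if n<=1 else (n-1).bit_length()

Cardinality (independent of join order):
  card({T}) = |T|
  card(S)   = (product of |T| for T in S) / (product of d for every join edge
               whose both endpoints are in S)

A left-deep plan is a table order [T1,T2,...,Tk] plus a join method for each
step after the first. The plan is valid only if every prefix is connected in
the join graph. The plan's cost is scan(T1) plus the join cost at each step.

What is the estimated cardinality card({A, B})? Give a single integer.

Tables in S: A(300), B(500)
Edges inside S: B-A(d=300)
numerator = 300 * 500 = 150000
denominator = 300 = 300
card(S) = 150000 / 300 = 500

500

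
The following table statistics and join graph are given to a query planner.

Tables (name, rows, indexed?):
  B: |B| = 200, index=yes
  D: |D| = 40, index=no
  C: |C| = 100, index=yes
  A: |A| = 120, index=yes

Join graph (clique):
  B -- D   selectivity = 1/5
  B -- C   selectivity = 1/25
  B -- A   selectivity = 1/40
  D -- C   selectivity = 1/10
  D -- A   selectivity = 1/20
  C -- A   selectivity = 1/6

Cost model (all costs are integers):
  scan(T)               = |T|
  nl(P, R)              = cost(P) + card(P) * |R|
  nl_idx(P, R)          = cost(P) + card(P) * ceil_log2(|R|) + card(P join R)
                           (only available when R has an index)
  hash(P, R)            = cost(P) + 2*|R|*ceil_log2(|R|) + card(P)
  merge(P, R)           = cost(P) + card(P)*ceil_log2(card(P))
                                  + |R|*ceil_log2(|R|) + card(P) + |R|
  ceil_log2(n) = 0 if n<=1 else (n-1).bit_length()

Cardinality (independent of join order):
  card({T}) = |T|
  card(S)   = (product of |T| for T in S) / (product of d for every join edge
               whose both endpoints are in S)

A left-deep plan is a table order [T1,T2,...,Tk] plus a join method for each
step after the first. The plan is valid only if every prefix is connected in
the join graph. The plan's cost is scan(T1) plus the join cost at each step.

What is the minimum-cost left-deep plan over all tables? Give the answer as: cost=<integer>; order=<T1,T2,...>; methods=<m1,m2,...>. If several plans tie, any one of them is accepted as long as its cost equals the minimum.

cost=4360; order=D,A,B,C; methods=nl_idx,nl_idx,hash

Selinger DP (subsets sized 1..n):
  {B}: scan cost=200, card=200
  {D}: scan cost=40, card=40
  {C}: scan cost=100, card=100
  {A}: scan cost=120, card=120
  {BD}: card=1600; try (D,hash)→880, (B,nl_idx)→1960, (B,merge)→2120, (D,merge)→2280, (B,hash)→3280, (B,nl)→8040 …(+1); best=880 via (D,hash)
  {BC}: card=800; try (B,nl_idx)→1700, (C,hash)→1800, (C,nl_idx)→2400, (B,merge)→2700, (C,merge)→2800, (B,hash)→3400 …(+2); best=1700 via (B,nl_idx)
  {AB}: card=600; try (B,nl_idx)→1680, (A,hash)→2080, (A,nl_idx)→2200, (B,merge)→2880, (A,merge)→2960, (B,hash)→3440 …(+2); best=1680 via (B,nl_idx)
  {CD}: card=400; try (D,hash)→680, (C,nl_idx)→720, (C,merge)→1120, (D,merge)→1180, (C,hash)→1480, (C,nl)→4040 …(+1); best=680 via (D,hash)
  {AD}: card=240; try (A,nl_idx)→560, (D,hash)→720, (A,merge)→1280, (D,merge)→1360, (A,hash)→1760, (A,nl)→4840 …(+1); best=560 via (A,nl_idx)
  {AC}: card=2000; try (C,hash)→1640, (A,merge)→1860, (C,merge)→1880, (A,hash)→1880, (A,nl_idx)→2800, (C,nl_idx)→2960 …(+2); best=1640 via (C,hash)
  {BCD}: card=640; try (D,hash)→2980, (C,hash)→3880, (B,hash)→4280, (B,nl_idx)→4520, (B,merge)→6480, (D,merge)→10780 …(+5); best=2980 via (D,hash)
  {ABD}: card=240; try (B,nl_idx)→2720, (D,hash)→2760, (B,hash)→4000, (A,hash)→4160, (B,merge)→4520, (D,merge)→8560 …(+5); best=2720 via (B,nl_idx)
  {ABC}: card=400; try (C,hash)→3680, (A,hash)→4180, (C,nl_idx)→6280, (B,hash)→6840, (A,nl_idx)→7700, (C,merge)→9080 …(+6); best=3680 via (C,hash)
  {ACD}: card=400; try (C,hash)→2200, (C,nl_idx)→2640, (A,hash)→2760, (C,merge)→3520, (A,nl_idx)→3880, (D,hash)→4120 …(+5); best=2200 via (C,hash)
  {ABCD}: card=16; try (C,hash)→4360, (C,nl_idx)→4416, (D,hash)→4560, (A,hash)→5300, (B,nl_idx)→5416, (C,merge)→5680 …(+9); best=4360 via (C,hash)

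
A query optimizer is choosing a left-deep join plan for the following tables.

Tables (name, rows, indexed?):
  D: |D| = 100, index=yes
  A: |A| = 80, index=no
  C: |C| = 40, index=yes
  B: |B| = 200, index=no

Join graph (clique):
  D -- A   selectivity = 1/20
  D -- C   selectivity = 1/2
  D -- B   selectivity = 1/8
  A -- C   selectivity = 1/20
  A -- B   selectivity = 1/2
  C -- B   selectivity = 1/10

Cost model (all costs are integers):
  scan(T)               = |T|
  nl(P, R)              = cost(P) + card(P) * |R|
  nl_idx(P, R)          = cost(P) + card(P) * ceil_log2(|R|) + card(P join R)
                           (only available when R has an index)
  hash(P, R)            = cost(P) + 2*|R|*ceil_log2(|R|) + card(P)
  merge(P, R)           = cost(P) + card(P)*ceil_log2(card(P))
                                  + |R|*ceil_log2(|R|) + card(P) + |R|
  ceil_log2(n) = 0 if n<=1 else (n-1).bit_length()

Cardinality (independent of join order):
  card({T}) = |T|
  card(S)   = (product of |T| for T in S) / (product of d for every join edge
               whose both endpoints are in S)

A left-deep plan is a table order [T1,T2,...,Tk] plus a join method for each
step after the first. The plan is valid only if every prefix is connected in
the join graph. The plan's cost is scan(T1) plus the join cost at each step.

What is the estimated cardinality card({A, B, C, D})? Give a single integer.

500

Tables in S: A(80), B(200), C(40), D(100)
Edges inside S: D-A(d=20), D-C(d=2), D-B(d=8), A-C(d=20), A-B(d=2), C-B(d=10)
numerator = 80 * 200 * 40 * 100 = 64000000
denominator = 20 * 2 * 8 * 20 * 2 * 10 = 128000
card(S) = 64000000 / 128000 = 500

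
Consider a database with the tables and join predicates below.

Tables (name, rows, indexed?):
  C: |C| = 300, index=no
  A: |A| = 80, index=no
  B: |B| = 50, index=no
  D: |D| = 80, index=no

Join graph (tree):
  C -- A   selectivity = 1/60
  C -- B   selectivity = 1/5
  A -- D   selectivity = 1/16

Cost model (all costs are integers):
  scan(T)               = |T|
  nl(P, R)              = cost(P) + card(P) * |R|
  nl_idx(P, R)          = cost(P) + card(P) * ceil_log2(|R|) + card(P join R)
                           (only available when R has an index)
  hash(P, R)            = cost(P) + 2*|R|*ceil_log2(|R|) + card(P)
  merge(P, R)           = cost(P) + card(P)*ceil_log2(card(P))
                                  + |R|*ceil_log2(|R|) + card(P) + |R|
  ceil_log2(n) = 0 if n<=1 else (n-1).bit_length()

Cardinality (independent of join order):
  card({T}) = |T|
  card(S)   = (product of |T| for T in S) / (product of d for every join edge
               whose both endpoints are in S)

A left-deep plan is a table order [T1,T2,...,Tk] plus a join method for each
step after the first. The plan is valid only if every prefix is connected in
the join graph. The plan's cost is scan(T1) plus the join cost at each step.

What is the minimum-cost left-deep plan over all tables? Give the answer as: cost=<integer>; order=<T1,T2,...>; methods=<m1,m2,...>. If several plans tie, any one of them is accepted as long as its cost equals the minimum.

Selinger DP (subsets sized 1..n):
  {C}: scan cost=300, card=300
  {A}: scan cost=80, card=80
  {B}: scan cost=50, card=50
  {D}: scan cost=80, card=80
  {AC}: card=400; try (A,hash)→1720, (C,merge)→3720, (A,merge)→3940, (C,hash)→5560, (C,nl)→24080, (A,nl)→24300; best=1720 via (A,hash)
  {BC}: card=3000; try (B,hash)→1200, (C,merge)→3400, (B,merge)→3650, (C,hash)→5500, (C,nl)→15050, (B,nl)→15300; best=1200 via (B,hash)
  {AD}: card=400; try (D,hash)→1280, (A,hash)→1280, (D,merge)→1360, (A,merge)→1360, (D,nl)→6480, (A,nl)→6480; best=1280 via (D,hash)
  {ABC}: card=4000; try (B,hash)→2720, (A,hash)→5320, (B,merge)→6070, (B,nl)→21720, (A,merge)→40840, (A,nl)→241200; best=2720 via (B,hash)
  {ACD}: card=2000; try (D,hash)→3240, (D,merge)→6360, (C,hash)→7080, (C,merge)→8280, (D,nl)→33720, (C,nl)→121280; best=3240 via (D,hash)
  {ABCD}: card=20000; try (B,hash)→5840, (D,hash)→7840, (B,merge)→27590, (D,merge)→55360, (B,nl)→103240, (D,nl)→322720; best=5840 via (B,hash)

cost=5840; order=C,A,D,B; methods=hash,hash,hash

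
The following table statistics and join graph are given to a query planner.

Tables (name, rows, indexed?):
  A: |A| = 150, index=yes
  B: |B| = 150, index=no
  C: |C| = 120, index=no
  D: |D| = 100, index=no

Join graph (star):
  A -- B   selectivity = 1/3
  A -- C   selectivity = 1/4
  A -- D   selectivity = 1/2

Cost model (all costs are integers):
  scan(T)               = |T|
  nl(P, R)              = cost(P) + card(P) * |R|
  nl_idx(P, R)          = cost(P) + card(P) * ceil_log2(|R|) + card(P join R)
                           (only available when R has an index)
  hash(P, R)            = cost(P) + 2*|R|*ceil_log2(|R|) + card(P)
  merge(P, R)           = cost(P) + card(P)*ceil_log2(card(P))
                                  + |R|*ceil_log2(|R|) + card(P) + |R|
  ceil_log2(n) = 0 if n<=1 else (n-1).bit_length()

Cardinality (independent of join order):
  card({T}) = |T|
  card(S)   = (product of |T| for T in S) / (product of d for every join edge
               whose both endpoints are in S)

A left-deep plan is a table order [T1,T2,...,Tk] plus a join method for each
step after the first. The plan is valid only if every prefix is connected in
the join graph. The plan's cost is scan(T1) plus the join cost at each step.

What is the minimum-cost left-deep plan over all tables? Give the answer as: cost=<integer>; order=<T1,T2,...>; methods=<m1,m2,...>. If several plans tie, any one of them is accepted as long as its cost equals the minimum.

cost=235280; order=A,C,B,D; methods=hash,hash,hash

Selinger DP (subsets sized 1..n):
  {A}: scan cost=150, card=150
  {B}: scan cost=150, card=150
  {C}: scan cost=120, card=120
  {D}: scan cost=100, card=100
  {AB}: card=7500; try (B,hash)→2700, (A,hash)→2700, (B,merge)→2850, (A,merge)→2850, (A,nl_idx)→8850, (B,nl)→22650 …(+1); best=2700 via (B,hash)
  {AC}: card=4500; try (C,hash)→1980, (A,merge)→2430, (C,merge)→2460, (A,hash)→2640, (A,nl_idx)→5580, (A,nl)→18120 …(+1); best=1980 via (C,hash)
  {AD}: card=7500; try (D,hash)→1700, (A,merge)→2250, (D,merge)→2300, (A,hash)→2600, (A,nl_idx)→8400, (A,nl)→15100 …(+1); best=1700 via (D,hash)
  {ABC}: card=225000; try (B,hash)→8880, (C,hash)→11880, (B,merge)→66330, (C,merge)→108660, (B,nl)→676980, (C,nl)→902700; best=8880 via (B,hash)
  {ABD}: card=375000; try (D,hash)→11600, (B,hash)→11600, (B,merge)→108050, (D,merge)→108500, (D,nl)→752700, (B,nl)→1126700; best=11600 via (D,hash)
  {ACD}: card=225000; try (D,hash)→7880, (C,hash)→10880, (D,merge)→65780, (C,merge)→107660, (D,nl)→451980, (C,nl)→901700; best=7880 via (D,hash)
  {ABCD}: card=11250000; try (D,hash)→235280, (B,hash)→235280, (C,hash)→388280, (B,merge)→4284230, (D,merge)→4284680, (C,merge)→7512560 …(+3); best=235280 via (D,hash)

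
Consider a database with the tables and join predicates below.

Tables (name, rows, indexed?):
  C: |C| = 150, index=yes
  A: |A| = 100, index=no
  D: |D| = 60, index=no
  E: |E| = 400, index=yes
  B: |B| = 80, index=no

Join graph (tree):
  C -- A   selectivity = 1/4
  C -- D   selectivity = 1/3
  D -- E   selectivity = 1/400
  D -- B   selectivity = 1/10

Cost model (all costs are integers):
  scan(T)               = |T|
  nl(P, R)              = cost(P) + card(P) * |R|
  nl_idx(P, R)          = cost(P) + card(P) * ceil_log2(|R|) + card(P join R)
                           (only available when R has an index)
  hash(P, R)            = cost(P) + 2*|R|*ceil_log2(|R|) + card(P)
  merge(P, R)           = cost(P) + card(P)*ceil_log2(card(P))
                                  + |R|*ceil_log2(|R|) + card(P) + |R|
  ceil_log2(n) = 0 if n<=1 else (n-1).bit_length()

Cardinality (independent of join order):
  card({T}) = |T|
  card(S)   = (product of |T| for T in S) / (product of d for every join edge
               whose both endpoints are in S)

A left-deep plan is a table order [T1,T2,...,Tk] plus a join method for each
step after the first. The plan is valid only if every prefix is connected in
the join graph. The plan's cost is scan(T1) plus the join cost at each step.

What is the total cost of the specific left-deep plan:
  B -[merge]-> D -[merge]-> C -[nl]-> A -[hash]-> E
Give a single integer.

step 1: scan B: cost=80, card=80
step 2: join D via merge
    card(P join D) = 80*60/(10) = 480
    cost = 80 + 80*7 + 60*6 + 80 + 60 = 1140
step 3: join C via merge
    card(P join C) = 480*150/(3) = 24000
    cost = 1140 + 480*9 + 150*8 + 480 + 150 = 7290
step 4: join A via nl
    card(P join A) = 24000*100/(4) = 600000
    cost = 7290 + 24000*100 = 2407290
step 5: join E via hash
    card(P join E) = 600000*400/(400) = 600000
    cost = 2407290 + 2*400*9 + 600000 = 3014490

3014490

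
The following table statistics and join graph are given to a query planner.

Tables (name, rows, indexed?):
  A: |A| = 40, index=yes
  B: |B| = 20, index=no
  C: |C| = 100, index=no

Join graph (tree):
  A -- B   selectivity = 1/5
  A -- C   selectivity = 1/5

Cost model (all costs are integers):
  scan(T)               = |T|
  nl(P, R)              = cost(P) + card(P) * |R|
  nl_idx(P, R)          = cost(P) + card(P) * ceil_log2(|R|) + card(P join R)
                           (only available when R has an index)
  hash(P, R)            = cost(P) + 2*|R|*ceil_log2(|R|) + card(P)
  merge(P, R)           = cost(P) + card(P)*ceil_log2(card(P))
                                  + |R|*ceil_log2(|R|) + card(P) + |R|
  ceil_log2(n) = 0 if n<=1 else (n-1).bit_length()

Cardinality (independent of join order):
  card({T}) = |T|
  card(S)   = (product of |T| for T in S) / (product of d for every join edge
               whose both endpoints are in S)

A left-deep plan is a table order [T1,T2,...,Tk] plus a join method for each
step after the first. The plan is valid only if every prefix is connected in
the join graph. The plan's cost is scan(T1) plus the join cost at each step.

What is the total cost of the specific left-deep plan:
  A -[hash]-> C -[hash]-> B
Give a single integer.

step 1: scan A: cost=40, card=40
step 2: join C via hash
    card(P join C) = 40*100/(5) = 800
    cost = 40 + 2*100*7 + 40 = 1480
step 3: join B via hash
    card(P join B) = 800*20/(5) = 3200
    cost = 1480 + 2*20*5 + 800 = 2480

2480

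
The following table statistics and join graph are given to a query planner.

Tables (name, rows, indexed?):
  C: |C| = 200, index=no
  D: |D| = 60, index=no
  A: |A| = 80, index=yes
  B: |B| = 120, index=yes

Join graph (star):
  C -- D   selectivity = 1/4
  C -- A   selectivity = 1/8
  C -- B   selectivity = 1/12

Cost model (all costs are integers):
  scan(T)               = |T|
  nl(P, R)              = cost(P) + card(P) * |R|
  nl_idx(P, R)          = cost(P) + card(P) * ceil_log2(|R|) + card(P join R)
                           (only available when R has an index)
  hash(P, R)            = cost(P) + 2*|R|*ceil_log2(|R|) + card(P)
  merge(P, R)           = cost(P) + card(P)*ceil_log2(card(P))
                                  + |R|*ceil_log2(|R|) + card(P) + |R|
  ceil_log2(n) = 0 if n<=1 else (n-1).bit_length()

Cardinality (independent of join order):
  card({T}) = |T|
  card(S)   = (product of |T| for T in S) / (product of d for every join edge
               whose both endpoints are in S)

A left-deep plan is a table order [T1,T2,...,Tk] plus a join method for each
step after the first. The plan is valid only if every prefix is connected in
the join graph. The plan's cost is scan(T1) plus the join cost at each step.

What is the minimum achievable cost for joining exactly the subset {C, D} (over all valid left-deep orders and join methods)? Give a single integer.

1120

Selinger DP over subsets of {C,D}:
  {C}: scan cost=200, card=200
  {D}: scan cost=60, card=60
  {CD}: card=3000; try (D,hash)→1120, (C,merge)→2280, (D,merge)→2420, (C,hash)→3320, (C,nl)→12060, (D,nl)→12200; best=1120 via (D,hash)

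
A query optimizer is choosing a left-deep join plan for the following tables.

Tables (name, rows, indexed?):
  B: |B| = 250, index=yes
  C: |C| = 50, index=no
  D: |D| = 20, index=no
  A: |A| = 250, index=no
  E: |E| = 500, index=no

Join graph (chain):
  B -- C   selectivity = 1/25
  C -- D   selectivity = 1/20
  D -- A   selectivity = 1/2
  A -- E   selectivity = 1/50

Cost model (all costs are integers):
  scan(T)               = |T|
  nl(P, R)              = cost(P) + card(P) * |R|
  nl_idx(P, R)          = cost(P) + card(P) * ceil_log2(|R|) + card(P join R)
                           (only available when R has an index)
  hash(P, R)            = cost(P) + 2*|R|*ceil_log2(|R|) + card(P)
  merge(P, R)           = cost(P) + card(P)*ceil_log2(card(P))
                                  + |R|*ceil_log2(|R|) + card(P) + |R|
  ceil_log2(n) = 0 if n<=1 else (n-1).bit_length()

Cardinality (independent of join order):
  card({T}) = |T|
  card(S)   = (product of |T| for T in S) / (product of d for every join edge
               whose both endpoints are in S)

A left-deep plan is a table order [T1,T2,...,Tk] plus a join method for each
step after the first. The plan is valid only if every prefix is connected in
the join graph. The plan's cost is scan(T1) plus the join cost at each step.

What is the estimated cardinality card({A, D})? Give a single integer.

Tables in S: A(250), D(20)
Edges inside S: D-A(d=2)
numerator = 250 * 20 = 5000
denominator = 2 = 2
card(S) = 5000 / 2 = 2500

2500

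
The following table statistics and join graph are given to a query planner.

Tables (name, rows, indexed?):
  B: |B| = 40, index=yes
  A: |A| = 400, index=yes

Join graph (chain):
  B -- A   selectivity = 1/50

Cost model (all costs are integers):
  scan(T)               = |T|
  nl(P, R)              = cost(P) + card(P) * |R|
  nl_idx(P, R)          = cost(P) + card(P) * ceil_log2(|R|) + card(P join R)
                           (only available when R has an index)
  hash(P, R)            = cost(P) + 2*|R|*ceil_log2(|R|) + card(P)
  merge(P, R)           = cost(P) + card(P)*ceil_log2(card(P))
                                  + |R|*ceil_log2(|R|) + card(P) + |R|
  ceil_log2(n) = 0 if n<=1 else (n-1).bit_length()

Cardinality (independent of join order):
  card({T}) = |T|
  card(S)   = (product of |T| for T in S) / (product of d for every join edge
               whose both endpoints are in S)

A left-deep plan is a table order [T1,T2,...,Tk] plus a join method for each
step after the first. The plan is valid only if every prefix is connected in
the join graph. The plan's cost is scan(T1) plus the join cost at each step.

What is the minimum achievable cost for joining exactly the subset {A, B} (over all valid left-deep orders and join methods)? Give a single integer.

720

Selinger DP over subsets of {A,B}:
  {B}: scan cost=40, card=40
  {A}: scan cost=400, card=400
  {AB}: card=320; try (A,nl_idx)→720, (B,hash)→1280, (B,nl_idx)→3120, (A,merge)→4320, (B,merge)→4680, (A,hash)→7280 …(+2); best=720 via (A,nl_idx)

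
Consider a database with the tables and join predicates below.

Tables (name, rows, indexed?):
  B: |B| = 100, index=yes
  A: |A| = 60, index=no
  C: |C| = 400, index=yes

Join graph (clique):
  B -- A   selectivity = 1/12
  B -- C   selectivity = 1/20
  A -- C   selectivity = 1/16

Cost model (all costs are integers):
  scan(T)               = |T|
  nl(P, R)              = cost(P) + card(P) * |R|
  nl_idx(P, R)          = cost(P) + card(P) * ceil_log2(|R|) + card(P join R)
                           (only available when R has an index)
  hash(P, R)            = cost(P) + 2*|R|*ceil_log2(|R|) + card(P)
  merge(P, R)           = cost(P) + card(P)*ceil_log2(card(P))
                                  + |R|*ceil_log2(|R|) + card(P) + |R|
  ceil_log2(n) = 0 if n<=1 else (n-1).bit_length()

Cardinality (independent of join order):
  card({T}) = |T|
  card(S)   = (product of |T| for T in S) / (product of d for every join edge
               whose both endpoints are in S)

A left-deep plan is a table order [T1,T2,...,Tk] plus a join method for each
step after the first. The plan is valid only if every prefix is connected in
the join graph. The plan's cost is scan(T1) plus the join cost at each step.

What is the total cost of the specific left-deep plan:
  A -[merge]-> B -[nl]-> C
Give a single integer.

step 1: scan A: cost=60, card=60
step 2: join B via merge
    card(P join B) = 60*100/(12) = 500
    cost = 60 + 60*6 + 100*7 + 60 + 100 = 1280
step 3: join C via nl
    card(P join C) = 500*400/(20*16) = 625
    cost = 1280 + 500*400 = 201280

201280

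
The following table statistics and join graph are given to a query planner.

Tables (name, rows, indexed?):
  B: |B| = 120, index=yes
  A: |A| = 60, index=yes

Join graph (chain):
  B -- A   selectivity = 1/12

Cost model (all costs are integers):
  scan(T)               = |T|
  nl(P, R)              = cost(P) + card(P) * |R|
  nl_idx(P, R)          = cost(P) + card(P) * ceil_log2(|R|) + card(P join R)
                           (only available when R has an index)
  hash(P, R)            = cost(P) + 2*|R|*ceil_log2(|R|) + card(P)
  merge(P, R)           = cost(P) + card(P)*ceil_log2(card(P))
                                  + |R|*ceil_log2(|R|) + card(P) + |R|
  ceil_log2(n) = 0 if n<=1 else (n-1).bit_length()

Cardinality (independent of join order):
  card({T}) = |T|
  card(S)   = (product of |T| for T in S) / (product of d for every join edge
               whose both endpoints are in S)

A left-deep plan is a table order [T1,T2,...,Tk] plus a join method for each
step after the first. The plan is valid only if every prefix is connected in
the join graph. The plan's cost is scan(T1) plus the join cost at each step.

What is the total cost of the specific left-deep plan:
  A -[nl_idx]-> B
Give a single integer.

step 1: scan A: cost=60, card=60
step 2: join B via nl_idx
    card(P join B) = 60*120/(12) = 600
    cost = 60 + 60*7 + 600 = 1080

1080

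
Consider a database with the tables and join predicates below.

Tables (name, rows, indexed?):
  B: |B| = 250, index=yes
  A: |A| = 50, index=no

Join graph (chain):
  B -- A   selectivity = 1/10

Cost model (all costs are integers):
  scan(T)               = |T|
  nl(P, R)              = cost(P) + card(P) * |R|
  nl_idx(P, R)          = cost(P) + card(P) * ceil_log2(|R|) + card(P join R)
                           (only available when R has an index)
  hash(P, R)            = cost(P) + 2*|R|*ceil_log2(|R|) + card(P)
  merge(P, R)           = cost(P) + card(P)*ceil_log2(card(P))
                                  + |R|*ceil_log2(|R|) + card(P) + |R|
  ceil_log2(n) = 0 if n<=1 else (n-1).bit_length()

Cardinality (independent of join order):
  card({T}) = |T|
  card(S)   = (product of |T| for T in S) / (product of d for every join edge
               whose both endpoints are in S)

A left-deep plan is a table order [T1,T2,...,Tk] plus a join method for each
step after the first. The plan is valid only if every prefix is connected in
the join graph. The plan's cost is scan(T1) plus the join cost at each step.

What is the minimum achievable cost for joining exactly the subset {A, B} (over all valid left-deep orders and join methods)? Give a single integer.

Selinger DP over subsets of {A,B}:
  {B}: scan cost=250, card=250
  {A}: scan cost=50, card=50
  {AB}: card=1250; try (A,hash)→1100, (B,nl_idx)→1700, (B,merge)→2650, (A,merge)→2850, (B,hash)→4100, (B,nl)→12550 …(+1); best=1100 via (A,hash)

1100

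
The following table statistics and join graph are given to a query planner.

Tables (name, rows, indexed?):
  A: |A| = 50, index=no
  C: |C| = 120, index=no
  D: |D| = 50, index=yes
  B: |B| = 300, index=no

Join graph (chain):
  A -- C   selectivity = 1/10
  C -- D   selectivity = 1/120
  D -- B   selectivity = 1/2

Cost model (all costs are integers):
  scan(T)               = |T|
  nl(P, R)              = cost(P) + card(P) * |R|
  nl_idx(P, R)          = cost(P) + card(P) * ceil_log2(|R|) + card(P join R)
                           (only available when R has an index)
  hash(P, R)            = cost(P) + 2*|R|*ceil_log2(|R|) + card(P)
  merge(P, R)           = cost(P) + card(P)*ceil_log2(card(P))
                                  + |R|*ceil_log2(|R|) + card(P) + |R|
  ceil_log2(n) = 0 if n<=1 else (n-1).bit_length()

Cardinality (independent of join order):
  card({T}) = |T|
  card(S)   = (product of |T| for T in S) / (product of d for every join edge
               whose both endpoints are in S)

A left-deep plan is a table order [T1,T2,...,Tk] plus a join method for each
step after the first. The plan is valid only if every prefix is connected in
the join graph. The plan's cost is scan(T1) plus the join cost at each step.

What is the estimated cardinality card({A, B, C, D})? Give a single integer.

37500

Tables in S: A(50), B(300), C(120), D(50)
Edges inside S: A-C(d=10), C-D(d=120), D-B(d=2)
numerator = 50 * 300 * 120 * 50 = 90000000
denominator = 10 * 120 * 2 = 2400
card(S) = 90000000 / 2400 = 37500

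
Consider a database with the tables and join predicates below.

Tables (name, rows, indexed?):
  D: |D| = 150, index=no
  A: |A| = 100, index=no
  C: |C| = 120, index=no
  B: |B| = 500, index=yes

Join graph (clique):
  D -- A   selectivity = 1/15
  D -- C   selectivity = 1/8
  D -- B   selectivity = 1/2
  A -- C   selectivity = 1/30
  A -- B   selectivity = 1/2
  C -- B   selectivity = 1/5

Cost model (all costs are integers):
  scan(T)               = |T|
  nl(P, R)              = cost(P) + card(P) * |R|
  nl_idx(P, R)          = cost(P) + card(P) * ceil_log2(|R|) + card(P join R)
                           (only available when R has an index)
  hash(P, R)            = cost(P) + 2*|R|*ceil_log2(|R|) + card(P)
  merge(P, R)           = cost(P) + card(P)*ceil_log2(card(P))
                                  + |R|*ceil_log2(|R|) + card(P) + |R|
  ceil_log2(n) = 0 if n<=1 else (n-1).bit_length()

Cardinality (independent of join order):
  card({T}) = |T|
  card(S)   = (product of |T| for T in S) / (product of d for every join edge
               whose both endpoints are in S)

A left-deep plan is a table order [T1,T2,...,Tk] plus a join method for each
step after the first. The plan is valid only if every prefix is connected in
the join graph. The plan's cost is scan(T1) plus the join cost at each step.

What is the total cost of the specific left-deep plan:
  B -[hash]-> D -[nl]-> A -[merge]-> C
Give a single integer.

step 1: scan B: cost=500, card=500
step 2: join D via hash
    card(P join D) = 500*150/(2) = 37500
    cost = 500 + 2*150*8 + 500 = 3400
step 3: join A via nl
    card(P join A) = 37500*100/(15*2) = 125000
    cost = 3400 + 37500*100 = 3753400
step 4: join C via merge
    card(P join C) = 125000*120/(8*30*5) = 12500
    cost = 3753400 + 125000*17 + 120*7 + 125000 + 120 = 6004360

6004360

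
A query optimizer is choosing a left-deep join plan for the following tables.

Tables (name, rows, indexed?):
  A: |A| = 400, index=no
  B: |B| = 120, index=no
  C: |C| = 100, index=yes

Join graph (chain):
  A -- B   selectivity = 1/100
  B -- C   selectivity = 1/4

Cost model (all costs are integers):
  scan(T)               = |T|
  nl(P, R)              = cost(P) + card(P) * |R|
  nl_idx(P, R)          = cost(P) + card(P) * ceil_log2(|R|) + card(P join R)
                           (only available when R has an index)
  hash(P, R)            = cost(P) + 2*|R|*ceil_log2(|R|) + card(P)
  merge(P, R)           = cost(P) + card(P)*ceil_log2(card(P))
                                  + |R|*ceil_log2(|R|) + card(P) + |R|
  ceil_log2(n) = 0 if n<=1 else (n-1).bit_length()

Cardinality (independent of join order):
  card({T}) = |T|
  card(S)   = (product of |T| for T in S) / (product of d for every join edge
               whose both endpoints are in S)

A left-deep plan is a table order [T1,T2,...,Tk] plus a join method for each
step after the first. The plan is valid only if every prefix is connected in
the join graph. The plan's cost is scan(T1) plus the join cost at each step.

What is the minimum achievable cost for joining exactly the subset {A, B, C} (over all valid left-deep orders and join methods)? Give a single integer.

4360

Selinger DP over subsets of {A,B,C}:
  {A}: scan cost=400, card=400
  {B}: scan cost=120, card=120
  {C}: scan cost=100, card=100
  {AB}: card=480; try (B,hash)→2480, (A,merge)→5080, (B,merge)→5360, (A,hash)→7440, (A,nl)→48120, (B,nl)→48400; best=2480 via (B,hash)
  {BC}: card=3000; try (C,hash)→1640, (B,merge)→1860, (C,merge)→1880, (B,hash)→1880, (C,nl_idx)→3960, (B,nl)→12100 …(+1); best=1640 via (C,hash)
  {ABC}: card=12000; try (C,hash)→4360, (C,merge)→8080, (A,hash)→11840, (C,nl_idx)→17840, (A,merge)→44640, (C,nl)→50480 …(+1); best=4360 via (C,hash)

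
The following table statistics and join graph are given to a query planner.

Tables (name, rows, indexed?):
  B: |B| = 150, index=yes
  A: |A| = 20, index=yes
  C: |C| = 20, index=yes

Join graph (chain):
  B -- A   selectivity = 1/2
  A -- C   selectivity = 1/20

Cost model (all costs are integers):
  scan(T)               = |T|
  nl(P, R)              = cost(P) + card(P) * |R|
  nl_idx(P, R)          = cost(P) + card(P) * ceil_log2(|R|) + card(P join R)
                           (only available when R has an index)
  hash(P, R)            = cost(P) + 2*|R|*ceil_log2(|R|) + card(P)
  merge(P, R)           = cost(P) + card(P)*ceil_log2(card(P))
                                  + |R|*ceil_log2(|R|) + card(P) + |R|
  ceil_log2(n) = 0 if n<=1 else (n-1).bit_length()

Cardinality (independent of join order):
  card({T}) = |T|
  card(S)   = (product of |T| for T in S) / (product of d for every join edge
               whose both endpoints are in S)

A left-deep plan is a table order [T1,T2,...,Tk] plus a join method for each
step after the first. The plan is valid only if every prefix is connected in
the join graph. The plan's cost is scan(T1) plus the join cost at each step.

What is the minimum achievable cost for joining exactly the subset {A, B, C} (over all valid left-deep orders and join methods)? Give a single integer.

Selinger DP over subsets of {A,B,C}:
  {B}: scan cost=150, card=150
  {A}: scan cost=20, card=20
  {C}: scan cost=20, card=20
  {AB}: card=1500; try (A,hash)→500, (B,merge)→1490, (A,merge)→1620, (B,nl_idx)→1680, (A,nl_idx)→2400, (B,hash)→2440 …(+2); best=500 via (A,hash)
  {AC}: card=20; try (C,nl_idx)→140, (A,nl_idx)→140, (C,hash)→240, (A,hash)→240, (C,merge)→260, (A,merge)→260 …(+2); best=140 via (C,nl_idx)
  {ABC}: card=1500; try (B,merge)→1610, (B,nl_idx)→1800, (C,hash)→2200, (B,hash)→2560, (B,nl)→3140, (C,nl_idx)→9500 …(+2); best=1610 via (B,merge)

1610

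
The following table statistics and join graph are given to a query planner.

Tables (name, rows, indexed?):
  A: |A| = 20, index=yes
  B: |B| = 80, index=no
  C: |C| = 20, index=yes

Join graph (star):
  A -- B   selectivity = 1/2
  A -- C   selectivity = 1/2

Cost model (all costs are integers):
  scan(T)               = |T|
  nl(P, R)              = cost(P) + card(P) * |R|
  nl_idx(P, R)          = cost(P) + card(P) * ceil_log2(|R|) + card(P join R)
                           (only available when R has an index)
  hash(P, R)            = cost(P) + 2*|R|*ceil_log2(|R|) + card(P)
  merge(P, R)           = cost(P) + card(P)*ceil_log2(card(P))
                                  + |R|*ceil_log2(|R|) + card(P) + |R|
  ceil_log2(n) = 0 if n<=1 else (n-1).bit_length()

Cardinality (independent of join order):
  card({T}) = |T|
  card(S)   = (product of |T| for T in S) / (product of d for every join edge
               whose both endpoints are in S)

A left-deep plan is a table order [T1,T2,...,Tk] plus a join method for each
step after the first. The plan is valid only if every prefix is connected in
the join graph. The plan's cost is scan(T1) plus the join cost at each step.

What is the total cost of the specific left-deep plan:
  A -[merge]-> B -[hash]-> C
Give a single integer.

1780

step 1: scan A: cost=20, card=20
step 2: join B via merge
    card(P join B) = 20*80/(2) = 800
    cost = 20 + 20*5 + 80*7 + 20 + 80 = 780
step 3: join C via hash
    card(P join C) = 800*20/(2) = 8000
    cost = 780 + 2*20*5 + 800 = 1780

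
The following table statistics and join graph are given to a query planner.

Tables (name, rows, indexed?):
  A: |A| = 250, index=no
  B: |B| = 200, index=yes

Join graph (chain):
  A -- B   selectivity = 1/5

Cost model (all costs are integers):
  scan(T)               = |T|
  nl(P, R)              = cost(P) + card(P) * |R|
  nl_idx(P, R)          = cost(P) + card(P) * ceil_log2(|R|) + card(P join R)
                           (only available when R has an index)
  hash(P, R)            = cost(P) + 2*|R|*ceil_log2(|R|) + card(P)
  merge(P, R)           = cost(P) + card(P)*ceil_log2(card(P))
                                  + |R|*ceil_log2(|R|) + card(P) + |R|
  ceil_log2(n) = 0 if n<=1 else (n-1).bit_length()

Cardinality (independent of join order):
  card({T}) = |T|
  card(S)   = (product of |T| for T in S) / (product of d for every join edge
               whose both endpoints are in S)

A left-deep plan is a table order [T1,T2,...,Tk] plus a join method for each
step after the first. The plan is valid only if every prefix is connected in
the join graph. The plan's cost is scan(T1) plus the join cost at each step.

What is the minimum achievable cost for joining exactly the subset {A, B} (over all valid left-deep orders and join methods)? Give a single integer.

3700

Selinger DP over subsets of {A,B}:
  {A}: scan cost=250, card=250
  {B}: scan cost=200, card=200
  {AB}: card=10000; try (B,hash)→3700, (A,merge)→4250, (B,merge)→4300, (A,hash)→4400, (B,nl_idx)→12250, (A,nl)→50200 …(+1); best=3700 via (B,hash)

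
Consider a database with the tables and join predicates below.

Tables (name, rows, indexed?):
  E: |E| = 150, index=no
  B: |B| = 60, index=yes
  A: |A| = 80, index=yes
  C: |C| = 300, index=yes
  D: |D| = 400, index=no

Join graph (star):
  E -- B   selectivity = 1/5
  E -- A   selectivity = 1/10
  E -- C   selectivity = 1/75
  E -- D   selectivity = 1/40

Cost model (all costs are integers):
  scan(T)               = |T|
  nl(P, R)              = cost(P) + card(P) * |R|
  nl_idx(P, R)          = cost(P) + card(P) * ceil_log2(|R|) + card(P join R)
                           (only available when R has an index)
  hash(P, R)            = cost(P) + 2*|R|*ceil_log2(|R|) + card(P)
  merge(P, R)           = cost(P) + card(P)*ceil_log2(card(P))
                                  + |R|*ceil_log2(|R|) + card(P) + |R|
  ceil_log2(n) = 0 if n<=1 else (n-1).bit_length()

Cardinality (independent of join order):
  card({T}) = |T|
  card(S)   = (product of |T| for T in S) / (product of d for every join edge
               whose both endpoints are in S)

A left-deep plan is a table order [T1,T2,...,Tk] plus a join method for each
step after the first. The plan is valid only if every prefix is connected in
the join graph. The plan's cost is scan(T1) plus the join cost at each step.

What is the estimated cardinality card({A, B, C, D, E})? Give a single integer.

Tables in S: A(80), B(60), C(300), D(400), E(150)
Edges inside S: E-B(d=5), E-A(d=10), E-C(d=75), E-D(d=40)
numerator = 80 * 60 * 300 * 400 * 150 = 86400000000
denominator = 5 * 10 * 75 * 40 = 150000
card(S) = 86400000000 / 150000 = 576000

576000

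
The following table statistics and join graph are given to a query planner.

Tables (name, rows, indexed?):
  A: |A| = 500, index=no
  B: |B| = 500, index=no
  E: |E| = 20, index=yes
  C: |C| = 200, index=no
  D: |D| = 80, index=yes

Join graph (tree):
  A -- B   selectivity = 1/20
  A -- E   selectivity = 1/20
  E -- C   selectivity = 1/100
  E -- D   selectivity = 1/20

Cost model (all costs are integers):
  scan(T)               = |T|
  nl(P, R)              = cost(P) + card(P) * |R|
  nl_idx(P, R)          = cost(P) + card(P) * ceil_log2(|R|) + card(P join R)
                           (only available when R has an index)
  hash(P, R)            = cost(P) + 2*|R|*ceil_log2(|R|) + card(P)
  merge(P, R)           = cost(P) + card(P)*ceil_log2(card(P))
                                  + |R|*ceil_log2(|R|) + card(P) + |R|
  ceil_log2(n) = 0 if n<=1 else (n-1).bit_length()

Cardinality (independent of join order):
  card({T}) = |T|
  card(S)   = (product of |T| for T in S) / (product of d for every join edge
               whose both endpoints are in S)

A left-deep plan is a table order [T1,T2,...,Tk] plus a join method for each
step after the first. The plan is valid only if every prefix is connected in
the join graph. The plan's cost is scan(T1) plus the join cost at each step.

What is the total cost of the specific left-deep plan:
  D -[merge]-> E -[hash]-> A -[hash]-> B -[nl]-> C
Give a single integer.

step 1: scan D: cost=80, card=80
step 2: join E via merge
    card(P join E) = 80*20/(20) = 80
    cost = 80 + 80*7 + 20*5 + 80 + 20 = 840
step 3: join A via hash
    card(P join A) = 80*500/(20) = 2000
    cost = 840 + 2*500*9 + 80 = 9920
step 4: join B via hash
    card(P join B) = 2000*500/(20) = 50000
    cost = 9920 + 2*500*9 + 2000 = 20920
step 5: join C via nl
    card(P join C) = 50000*200/(100) = 100000
    cost = 20920 + 50000*200 = 10020920

10020920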